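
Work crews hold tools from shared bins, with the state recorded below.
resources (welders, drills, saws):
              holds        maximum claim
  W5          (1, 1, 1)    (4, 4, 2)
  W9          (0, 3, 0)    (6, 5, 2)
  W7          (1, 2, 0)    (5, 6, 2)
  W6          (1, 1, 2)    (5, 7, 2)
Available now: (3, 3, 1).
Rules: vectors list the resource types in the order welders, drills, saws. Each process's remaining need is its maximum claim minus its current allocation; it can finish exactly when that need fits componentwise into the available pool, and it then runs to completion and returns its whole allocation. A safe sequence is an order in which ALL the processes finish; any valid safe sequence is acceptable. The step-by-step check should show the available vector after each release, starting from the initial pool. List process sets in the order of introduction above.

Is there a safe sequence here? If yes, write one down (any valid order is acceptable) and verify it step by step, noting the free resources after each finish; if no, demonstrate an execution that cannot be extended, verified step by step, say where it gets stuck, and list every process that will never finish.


SAFE, for example via the order W5, W7, W6, W9.
Key observation: the order's first zero-slack moment is W5 ((3, 3, 1) needed, (3, 3, 1) free — a requested resource with nothing to spare).
Verifying each step:
  pool = (3, 3, 1)
  W5: need (3, 3, 1) fits (3, 3, 1); releases (1, 1, 1), pool now (4, 4, 2)
  W7: need (4, 4, 2) fits (4, 4, 2); releases (1, 2, 0), pool now (5, 6, 2)
  W6: need (4, 6, 0) fits (5, 6, 2); releases (1, 1, 2), pool now (6, 7, 4)
  W9: need (6, 2, 2) fits (6, 7, 4); releases (0, 3, 0), pool now (6, 10, 4)


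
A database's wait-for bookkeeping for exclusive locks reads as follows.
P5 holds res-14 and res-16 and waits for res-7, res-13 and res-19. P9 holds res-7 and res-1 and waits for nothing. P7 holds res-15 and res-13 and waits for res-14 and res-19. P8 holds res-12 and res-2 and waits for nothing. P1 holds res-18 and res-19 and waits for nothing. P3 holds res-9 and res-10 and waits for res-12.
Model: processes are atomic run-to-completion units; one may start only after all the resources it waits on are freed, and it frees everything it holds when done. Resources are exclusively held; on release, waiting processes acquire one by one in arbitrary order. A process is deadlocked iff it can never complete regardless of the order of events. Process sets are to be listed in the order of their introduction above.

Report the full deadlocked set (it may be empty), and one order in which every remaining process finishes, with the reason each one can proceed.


The deadlocked set is P5 and P7.
Key observation: the cycle P5 -> P7 -> P5 can never break — each member waits on the next; no other process is dragged down with it.
A valid finishing order for the others: P1, P8, P3, P9.
Step-by-step check:
  P1 waits on nothing -> runs at once and releases res-18 and res-19
  P8 waits on nothing -> runs at once and releases res-12 and res-2
  run P3 (all its waits — res-12 — are resolved); releases res-9 and res-10
  P9 waits on nothing -> runs at once and releases res-7 and res-1


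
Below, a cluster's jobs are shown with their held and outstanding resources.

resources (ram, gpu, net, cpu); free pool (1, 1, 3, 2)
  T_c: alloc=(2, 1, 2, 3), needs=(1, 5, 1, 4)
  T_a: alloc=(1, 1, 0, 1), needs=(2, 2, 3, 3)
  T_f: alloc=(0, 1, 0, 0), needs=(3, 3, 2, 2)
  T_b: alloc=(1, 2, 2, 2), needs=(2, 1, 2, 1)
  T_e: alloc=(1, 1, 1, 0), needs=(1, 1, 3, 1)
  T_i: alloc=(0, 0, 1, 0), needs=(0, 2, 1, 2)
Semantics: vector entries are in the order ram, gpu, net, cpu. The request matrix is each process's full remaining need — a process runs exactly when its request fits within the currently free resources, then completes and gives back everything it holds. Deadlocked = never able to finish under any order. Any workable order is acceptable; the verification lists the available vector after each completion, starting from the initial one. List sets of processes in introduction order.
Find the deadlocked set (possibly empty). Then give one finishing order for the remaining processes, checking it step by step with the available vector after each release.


The deadlocked set is empty.
Key observation: T_e can run right away; the returned allocation unlocks the remaining processes in turn.
A valid finishing order for the others: T_e, T_b, T_a, T_c, T_f, T_i. Step-by-step check:
  pool = (1, 1, 3, 2)
  T_e: need (1, 1, 3, 1) fits (1, 1, 3, 2); releases (1, 1, 1, 0), pool now (2, 2, 4, 2)
  T_b: need (2, 1, 2, 1) fits (2, 2, 4, 2); releases (1, 2, 2, 2), pool now (3, 4, 6, 4)
  T_a: need (2, 2, 3, 3) fits (3, 4, 6, 4); releases (1, 1, 0, 1), pool now (4, 5, 6, 5)
  T_c: need (1, 5, 1, 4) fits (4, 5, 6, 5); releases (2, 1, 2, 3), pool now (6, 6, 8, 8)
  T_f: need (3, 3, 2, 2) fits (6, 6, 8, 8); releases (0, 1, 0, 0), pool now (6, 7, 8, 8)
  T_i: need (0, 2, 1, 2) fits (6, 7, 8, 8); releases (0, 0, 1, 0), pool now (6, 7, 9, 8)


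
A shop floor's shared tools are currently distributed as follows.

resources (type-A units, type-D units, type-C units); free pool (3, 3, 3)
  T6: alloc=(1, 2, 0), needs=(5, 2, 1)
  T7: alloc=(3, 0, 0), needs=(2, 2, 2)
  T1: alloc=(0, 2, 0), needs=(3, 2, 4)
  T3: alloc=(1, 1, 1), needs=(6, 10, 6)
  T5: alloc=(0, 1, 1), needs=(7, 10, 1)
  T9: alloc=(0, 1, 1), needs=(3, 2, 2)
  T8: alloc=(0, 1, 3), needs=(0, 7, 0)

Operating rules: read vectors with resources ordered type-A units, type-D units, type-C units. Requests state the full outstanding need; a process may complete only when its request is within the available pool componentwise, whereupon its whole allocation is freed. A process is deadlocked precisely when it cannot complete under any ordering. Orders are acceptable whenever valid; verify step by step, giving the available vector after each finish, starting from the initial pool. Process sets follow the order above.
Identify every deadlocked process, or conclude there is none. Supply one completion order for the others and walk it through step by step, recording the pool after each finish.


Deadlocked: T3 and T5.
Key observation: the wall is type-D units: completing T9, T1, T7, T6, T8 brings the pool only to (7, 9, 7), and all the rest need more.
A valid finishing order for the others: T9, T1, T7, T6, T8. Verifying each step:
  pool = (3, 3, 3)
  T9: need (3, 2, 2) fits (3, 3, 3); releases (0, 1, 1), pool now (3, 4, 4)
  T1: need (3, 2, 4) fits (3, 4, 4); releases (0, 2, 0), pool now (3, 6, 4)
  T7: need (2, 2, 2) fits (3, 6, 4); releases (3, 0, 0), pool now (6, 6, 4)
  T6: need (5, 2, 1) fits (6, 6, 4); releases (1, 2, 0), pool now (7, 8, 4)
  T8: need (0, 7, 0) fits (7, 8, 4); releases (0, 1, 3), pool now (7, 9, 7)
None of the blocked processes ever fits:
  T3 cannot run: need (6, 10, 6) vs free (7, 9, 7) (insufficient type-D units)
  T5 cannot run: need (7, 10, 1) vs free (7, 9, 7) (insufficient type-D units)


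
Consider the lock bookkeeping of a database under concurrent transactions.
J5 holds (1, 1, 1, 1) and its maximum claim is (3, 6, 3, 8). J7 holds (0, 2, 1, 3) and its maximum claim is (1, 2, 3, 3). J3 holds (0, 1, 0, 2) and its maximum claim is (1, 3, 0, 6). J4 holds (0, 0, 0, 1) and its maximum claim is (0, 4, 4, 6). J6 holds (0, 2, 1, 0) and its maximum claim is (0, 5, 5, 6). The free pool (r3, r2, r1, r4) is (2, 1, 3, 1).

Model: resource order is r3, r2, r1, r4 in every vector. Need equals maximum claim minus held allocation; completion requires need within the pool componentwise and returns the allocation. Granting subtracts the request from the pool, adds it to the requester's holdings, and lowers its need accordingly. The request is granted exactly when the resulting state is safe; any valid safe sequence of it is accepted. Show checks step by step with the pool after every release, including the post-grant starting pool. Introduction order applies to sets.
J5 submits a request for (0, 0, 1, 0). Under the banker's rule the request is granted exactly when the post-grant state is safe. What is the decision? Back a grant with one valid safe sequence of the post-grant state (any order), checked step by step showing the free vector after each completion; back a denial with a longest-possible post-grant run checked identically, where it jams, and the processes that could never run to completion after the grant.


DENY: after the grant no complete ordering would exist.
Key observation: after J7, J3 the pool peaks at (2, 4, 3, 6), and each blocked process is short somewhere: J5 on r2, r4; J4 on r1; J6 on r1.
On the post-grant state, J7, J3 is a maximal run — nothing extends it. Check, step by step:
  pool = (2, 1, 2, 1)
  run J7 (needs (1, 0, 2, 0), free (2, 1, 2, 1)); after release of (0, 2, 1, 3) the pool is (2, 3, 3, 4)
  run J3 (needs (1, 2, 0, 4), free (2, 3, 3, 4)); after release of (0, 1, 0, 2) the pool is (2, 4, 3, 6)
  J5 still needs (2, 5, 1, 7) but only (2, 4, 3, 6) is free — short on r2 and r4
  J4 still needs (0, 4, 4, 5) but only (2, 4, 3, 6) is free — short on r1
  J6 still needs (0, 3, 4, 6) but only (2, 4, 3, 6) is free — short on r1
Had the request been granted, J5, J4 and J6 could never finish.


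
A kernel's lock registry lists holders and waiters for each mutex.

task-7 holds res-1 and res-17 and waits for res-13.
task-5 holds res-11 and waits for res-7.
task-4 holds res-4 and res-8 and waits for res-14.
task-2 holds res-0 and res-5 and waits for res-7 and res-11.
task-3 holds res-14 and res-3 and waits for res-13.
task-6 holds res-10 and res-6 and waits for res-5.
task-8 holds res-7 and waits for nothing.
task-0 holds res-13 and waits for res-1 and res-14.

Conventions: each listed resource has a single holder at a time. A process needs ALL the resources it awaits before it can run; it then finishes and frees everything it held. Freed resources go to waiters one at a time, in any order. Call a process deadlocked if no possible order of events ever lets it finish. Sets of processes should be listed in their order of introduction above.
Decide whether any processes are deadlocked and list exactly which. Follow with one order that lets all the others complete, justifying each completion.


Deadlocked set: task-7, task-4, task-3 and task-0.
Key observation: the loop task-7 -> task-0 -> task-7 blocks itself forever; task-3 is caught in further circular waits and task-4 waits into the deadlock from upstream.
A valid finishing order for the others: task-8, task-5, task-2, task-6.
Verifying each step:
  run task-8 (it waits on nothing); releases res-7
  task-5 waits on res-7 — all released -> runs and releases res-11
  task-2 waits on res-7 and res-11 — all released -> runs and releases res-0 and res-5
  task-6 waits on res-5 — all released -> runs and releases res-10 and res-6


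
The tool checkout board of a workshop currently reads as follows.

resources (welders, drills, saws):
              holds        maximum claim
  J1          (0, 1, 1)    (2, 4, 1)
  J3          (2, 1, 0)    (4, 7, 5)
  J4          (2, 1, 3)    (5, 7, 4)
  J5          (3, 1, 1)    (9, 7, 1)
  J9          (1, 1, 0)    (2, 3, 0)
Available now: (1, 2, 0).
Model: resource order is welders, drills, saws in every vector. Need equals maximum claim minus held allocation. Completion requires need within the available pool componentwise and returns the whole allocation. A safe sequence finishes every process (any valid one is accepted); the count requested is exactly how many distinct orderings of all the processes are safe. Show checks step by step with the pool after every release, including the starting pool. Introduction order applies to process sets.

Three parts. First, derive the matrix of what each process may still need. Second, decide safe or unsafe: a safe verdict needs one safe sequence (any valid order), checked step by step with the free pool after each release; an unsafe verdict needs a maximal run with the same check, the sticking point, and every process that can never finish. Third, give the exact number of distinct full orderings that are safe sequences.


(1) Remaining need (order welders, drills, saws):
  J1: (2, 3, 0)
  J3: (2, 6, 5)
  J4: (3, 6, 1)
  J5: (6, 6, 0)
  J9: (1, 2, 0)
(2) The state is UNSAFE.
Key observation: J9, J1 can finish, but then (2, 4, 1) is all there is, and the blocked group's drills demands exceed it.
A maximal execution: J9, J1 — then nothing else fits. Verifying each step:
  pool = (1, 2, 0)
  J9 needs (1, 2, 0) <= (1, 2, 0) -> finishes; pool += (1, 1, 0) = (2, 3, 0)
  J1 needs (2, 3, 0) <= (2, 3, 0) -> finishes; pool += (0, 1, 1) = (2, 4, 1)
  J3 still needs (2, 6, 5) but only (2, 4, 1) is free — short on drills and saws
  J4 still needs (3, 6, 1) but only (2, 4, 1) is free — short on welders and drills
  J5 still needs (6, 6, 0) but only (2, 4, 1) is free — short on welders and drills
Never able to finish: J3, J4 and J5.
(3) Exactly 0 of the possible complete orderings are safe sequences.


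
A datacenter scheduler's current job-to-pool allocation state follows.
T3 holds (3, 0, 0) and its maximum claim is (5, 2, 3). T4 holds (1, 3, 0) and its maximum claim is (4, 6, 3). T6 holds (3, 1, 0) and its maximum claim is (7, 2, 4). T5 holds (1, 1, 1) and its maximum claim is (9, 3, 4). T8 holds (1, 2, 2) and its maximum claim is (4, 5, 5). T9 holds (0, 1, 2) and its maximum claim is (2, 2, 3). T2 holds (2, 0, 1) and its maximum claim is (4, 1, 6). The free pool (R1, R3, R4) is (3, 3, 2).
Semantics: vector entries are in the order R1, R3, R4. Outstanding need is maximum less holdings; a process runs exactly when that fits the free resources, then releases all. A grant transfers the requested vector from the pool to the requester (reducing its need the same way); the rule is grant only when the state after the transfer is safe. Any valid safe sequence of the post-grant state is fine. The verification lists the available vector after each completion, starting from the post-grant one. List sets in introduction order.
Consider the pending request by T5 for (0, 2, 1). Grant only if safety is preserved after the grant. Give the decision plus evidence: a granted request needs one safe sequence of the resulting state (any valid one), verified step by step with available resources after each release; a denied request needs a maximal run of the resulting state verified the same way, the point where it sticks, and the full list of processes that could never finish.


DENY: after the grant no complete ordering would exist.
Key observation: after T9, T3 the pool peaks at (6, 2, 3), and each blocked process is short somewhere: T4 on R3; T6 on R4; T5 on R1; T8 on R3; T2 on R4.
On the post-grant state, T9, T3 is a maximal run — nothing extends it. Verifying each step:
  pool = (3, 1, 1)
  T9 needs (2, 1, 1) <= (3, 1, 1) -> finishes; pool += (0, 1, 2) = (3, 2, 3)
  T3 needs (2, 2, 3) <= (3, 2, 3) -> finishes; pool += (3, 0, 0) = (6, 2, 3)
  T4 still needs (3, 3, 3) but only (6, 2, 3) is free — short on R3
  T6 still needs (4, 1, 4) but only (6, 2, 3) is free — short on R4
  T5 still needs (8, 0, 2) but only (6, 2, 3) is free — short on R1
  T8 still needs (3, 3, 3) but only (6, 2, 3) is free — short on R3
  T2 still needs (2, 1, 5) but only (6, 2, 3) is free — short on R4
Processes that could never finish after the grant: T4, T6, T5, T8 and T2.


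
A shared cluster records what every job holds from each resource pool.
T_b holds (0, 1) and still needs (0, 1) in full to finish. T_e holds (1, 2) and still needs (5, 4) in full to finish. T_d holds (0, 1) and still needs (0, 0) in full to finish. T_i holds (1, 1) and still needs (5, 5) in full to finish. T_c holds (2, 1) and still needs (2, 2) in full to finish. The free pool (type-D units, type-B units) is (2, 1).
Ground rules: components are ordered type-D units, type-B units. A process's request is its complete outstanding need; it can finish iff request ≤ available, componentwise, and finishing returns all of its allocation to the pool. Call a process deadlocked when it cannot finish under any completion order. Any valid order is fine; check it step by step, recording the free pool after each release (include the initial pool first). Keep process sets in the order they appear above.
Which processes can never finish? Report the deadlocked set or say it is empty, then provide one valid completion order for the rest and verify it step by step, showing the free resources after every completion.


Deadlocked: T_e and T_i.
Key observation: the pool after T_b, T_c, T_d is (4, 4); every surviving request exceeds it in type-D units, so progress ends there.
A valid finishing order for the others: T_b, T_c, T_d. Walking it through:
  pool = (2, 1)
  run T_b (needs (0, 1), free (2, 1)); after release of (0, 1) the pool is (2, 2)
  run T_c (needs (2, 2), free (2, 2)); after release of (2, 1) the pool is (4, 3)
  run T_d (needs (0, 0), free (4, 3)); after release of (0, 1) the pool is (4, 4)
The stuck group stays short no matter what:
  blocked: T_e wants (5, 4), pool (4, 4) — not enough type-D units
  blocked: T_i wants (5, 5), pool (4, 4) — not enough type-D units and type-B units


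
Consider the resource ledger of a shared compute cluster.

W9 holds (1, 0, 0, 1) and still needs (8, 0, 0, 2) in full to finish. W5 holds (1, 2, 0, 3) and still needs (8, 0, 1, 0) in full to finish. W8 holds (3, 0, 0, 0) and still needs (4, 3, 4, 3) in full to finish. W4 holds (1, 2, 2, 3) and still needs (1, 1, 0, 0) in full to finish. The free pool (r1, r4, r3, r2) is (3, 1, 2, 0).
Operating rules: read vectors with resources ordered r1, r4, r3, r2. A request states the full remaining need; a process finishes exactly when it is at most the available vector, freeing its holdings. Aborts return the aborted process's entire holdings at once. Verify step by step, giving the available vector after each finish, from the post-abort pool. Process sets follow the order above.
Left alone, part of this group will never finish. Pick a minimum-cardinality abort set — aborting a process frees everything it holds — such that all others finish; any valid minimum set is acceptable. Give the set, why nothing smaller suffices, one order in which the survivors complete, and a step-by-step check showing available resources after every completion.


The answer: abort W5.
Key observation: no ordering could ever have run W9 before the abort of W5; with (1, 2, 0, 3) back in the pool it fits at step 3.
Why nothing smaller works: aborting no one leaves the state deadlocked as given.
One survivor order: W4, W8, W9. Check, step by step (post-abort pool first):
  pool = (4, 3, 2, 3)
  run W4 (needs (1, 1, 0, 0), free (4, 3, 2, 3)); after release of (1, 2, 2, 3) the pool is (5, 5, 4, 6)
  run W8 (needs (4, 3, 4, 3), free (5, 5, 4, 6)); after release of (3, 0, 0, 0) the pool is (8, 5, 4, 6)
  run W9 (needs (8, 0, 0, 2), free (8, 5, 4, 6)); after release of (1, 0, 0, 1) the pool is (9, 5, 4, 7)


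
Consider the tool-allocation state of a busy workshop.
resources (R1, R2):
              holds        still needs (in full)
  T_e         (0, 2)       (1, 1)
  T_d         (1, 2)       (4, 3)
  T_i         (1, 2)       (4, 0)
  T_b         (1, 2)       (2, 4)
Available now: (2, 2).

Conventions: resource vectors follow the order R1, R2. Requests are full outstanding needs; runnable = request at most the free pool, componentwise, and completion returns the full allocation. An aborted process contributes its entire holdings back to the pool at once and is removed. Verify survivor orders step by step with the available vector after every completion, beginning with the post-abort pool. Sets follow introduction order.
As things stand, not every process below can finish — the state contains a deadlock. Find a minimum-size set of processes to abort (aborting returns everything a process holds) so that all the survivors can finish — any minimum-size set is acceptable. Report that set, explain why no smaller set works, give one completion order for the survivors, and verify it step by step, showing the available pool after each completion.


Abort T_d.
Key observation: no ordering could ever have run T_i before the abort of T_d; with (1, 2) back in the pool it fits at step 3.
Why nothing smaller works: aborting no one leaves the state deadlocked as given.
The survivors complete as T_b, T_e, T_i. Check, step by step (starting from the post-abort pool):
  pool = (3, 4)
  run T_b (needs (2, 4), free (3, 4)); after release of (1, 2) the pool is (4, 6)
  run T_e (needs (1, 1), free (4, 6)); after release of (0, 2) the pool is (4, 8)
  run T_i (needs (4, 0), free (4, 8)); after release of (1, 2) the pool is (5, 10)


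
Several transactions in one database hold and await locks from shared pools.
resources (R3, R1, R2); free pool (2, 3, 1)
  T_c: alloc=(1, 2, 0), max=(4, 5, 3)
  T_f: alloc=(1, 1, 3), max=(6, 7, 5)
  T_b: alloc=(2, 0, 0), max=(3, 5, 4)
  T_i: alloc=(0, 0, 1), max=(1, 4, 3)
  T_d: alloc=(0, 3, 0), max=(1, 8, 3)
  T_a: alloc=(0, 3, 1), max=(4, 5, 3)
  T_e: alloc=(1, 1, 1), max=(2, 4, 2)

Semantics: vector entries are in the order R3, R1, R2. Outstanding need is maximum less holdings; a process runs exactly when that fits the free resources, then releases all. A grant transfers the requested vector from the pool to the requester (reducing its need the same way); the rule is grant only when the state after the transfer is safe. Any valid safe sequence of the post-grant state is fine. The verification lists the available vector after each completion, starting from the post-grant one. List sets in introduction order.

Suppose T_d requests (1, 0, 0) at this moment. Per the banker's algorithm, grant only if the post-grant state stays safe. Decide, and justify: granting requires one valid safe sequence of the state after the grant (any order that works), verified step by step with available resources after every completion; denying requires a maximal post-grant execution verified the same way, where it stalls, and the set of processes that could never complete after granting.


DENY — the pretend-granted state is unsafe.
Key observation: after T_e, T_i the pool peaks at (2, 4, 3), and each blocked process is short somewhere: T_c on R3; T_f on R3, R1; T_b on R1, R2; T_d on R1; T_a on R3.
After a pretend grant, a maximal execution: T_e, T_i — then nothing else fits. Verifying each step:
  pool = (1, 3, 1)
  run T_e (needs (1, 3, 1), free (1, 3, 1)); after release of (1, 1, 1) the pool is (2, 4, 2)
  run T_i (needs (1, 4, 2), free (2, 4, 2)); after release of (0, 0, 1) the pool is (2, 4, 3)
  T_c cannot run: need (3, 3, 3) vs free (2, 4, 3) (insufficient R3)
  T_f cannot run: need (5, 6, 2) vs free (2, 4, 3) (insufficient R3 and R1)
  T_b cannot run: need (1, 5, 4) vs free (2, 4, 3) (insufficient R1 and R2)
  T_d cannot run: need (0, 5, 3) vs free (2, 4, 3) (insufficient R1)
  T_a cannot run: need (4, 2, 2) vs free (2, 4, 3) (insufficient R3)
Had the request been granted, T_c, T_f, T_b, T_d and T_a could never finish.


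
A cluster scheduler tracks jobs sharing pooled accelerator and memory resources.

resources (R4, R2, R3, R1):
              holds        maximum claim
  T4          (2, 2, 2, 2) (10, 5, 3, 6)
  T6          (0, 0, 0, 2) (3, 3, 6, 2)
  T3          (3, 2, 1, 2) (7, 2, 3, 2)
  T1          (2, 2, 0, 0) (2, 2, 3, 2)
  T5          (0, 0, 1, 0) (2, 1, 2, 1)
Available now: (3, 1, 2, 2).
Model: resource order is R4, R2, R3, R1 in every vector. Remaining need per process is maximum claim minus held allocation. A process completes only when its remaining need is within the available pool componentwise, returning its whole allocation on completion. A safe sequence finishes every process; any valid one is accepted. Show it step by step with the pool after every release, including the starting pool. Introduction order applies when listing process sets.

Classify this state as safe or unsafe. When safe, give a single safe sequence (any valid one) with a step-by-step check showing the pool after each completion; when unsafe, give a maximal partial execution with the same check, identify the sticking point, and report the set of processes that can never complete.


The state is SAFE; one workable sequence: T5, T1, T3, T4, T6.
Key observation: the order's first zero-slack moment is T5 ((2, 1, 1, 1) needed, (3, 1, 2, 2) free — a requested resource with nothing to spare).
Walking it through:
  pool = (3, 1, 2, 2)
  run T5 (needs (2, 1, 1, 1), free (3, 1, 2, 2)); after release of (0, 0, 1, 0) the pool is (3, 1, 3, 2)
  run T1 (needs (0, 0, 3, 2), free (3, 1, 3, 2)); after release of (2, 2, 0, 0) the pool is (5, 3, 3, 2)
  run T3 (needs (4, 0, 2, 0), free (5, 3, 3, 2)); after release of (3, 2, 1, 2) the pool is (8, 5, 4, 4)
  run T4 (needs (8, 3, 1, 4), free (8, 5, 4, 4)); after release of (2, 2, 2, 2) the pool is (10, 7, 6, 6)
  run T6 (needs (3, 3, 6, 0), free (10, 7, 6, 6)); after release of (0, 0, 0, 2) the pool is (10, 7, 6, 8)


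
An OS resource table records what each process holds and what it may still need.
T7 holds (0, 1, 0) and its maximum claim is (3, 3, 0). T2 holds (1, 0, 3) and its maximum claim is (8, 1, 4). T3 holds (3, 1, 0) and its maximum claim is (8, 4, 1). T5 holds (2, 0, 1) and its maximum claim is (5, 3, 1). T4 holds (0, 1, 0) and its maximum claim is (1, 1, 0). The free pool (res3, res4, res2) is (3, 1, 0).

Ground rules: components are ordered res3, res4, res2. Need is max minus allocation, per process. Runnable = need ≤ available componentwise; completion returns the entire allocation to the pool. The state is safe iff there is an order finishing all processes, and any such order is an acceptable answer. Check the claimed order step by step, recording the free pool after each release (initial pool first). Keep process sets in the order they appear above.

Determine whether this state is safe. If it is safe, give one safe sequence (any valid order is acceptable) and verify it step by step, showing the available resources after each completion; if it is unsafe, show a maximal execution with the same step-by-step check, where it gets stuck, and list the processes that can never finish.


SAFE, for example via the order T4, T7, T5, T3, T2.
Key observation: reading the order forward, T7 is the first process whose need (3, 2, 0) meets the free pool (3, 2, 0) exactly on a resource it requests.
Verifying each step:
  pool = (3, 1, 0)
  T4 needs (1, 0, 0) <= (3, 1, 0) -> finishes; pool += (0, 1, 0) = (3, 2, 0)
  T7 needs (3, 2, 0) <= (3, 2, 0) -> finishes; pool += (0, 1, 0) = (3, 3, 0)
  T5 needs (3, 3, 0) <= (3, 3, 0) -> finishes; pool += (2, 0, 1) = (5, 3, 1)
  T3 needs (5, 3, 1) <= (5, 3, 1) -> finishes; pool += (3, 1, 0) = (8, 4, 1)
  T2 needs (7, 1, 1) <= (8, 4, 1) -> finishes; pool += (1, 0, 3) = (9, 4, 4)


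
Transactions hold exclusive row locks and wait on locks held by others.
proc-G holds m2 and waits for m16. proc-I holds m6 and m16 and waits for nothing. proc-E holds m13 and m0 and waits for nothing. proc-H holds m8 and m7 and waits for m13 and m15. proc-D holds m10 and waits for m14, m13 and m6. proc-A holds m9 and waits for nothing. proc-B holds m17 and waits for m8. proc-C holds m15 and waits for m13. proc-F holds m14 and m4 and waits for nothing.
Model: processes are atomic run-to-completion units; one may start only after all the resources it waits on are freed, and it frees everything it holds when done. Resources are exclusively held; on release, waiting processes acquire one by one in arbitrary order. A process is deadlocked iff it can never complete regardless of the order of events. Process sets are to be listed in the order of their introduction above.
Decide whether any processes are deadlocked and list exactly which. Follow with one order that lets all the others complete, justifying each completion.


No process is deadlocked.
Key observation: all waits point, directly or indirectly, at processes that can finish, so nothing is permanently blocked.
A valid finishing order for the others: proc-I, proc-F, proc-E, proc-A, proc-C, proc-D, proc-H, proc-B, proc-G.
Check, step by step:
  proc-I: no waits; runs immediately, freeing m6 and m16
  proc-F: no waits; runs immediately, freeing m14 and m4
  proc-E: no waits; runs immediately, freeing m13 and m0
  proc-A: no waits; runs immediately, freeing m9
  run proc-C (all its waits — m13 — are resolved); releases m15
  run proc-D (all its waits — m14, m13 and m6 — are resolved); releases m10
  run proc-H (all its waits — m13 and m15 — are resolved); releases m8 and m7
  run proc-B (all its waits — m8 — are resolved); releases m17
  run proc-G (all its waits — m16 — are resolved); releases m2


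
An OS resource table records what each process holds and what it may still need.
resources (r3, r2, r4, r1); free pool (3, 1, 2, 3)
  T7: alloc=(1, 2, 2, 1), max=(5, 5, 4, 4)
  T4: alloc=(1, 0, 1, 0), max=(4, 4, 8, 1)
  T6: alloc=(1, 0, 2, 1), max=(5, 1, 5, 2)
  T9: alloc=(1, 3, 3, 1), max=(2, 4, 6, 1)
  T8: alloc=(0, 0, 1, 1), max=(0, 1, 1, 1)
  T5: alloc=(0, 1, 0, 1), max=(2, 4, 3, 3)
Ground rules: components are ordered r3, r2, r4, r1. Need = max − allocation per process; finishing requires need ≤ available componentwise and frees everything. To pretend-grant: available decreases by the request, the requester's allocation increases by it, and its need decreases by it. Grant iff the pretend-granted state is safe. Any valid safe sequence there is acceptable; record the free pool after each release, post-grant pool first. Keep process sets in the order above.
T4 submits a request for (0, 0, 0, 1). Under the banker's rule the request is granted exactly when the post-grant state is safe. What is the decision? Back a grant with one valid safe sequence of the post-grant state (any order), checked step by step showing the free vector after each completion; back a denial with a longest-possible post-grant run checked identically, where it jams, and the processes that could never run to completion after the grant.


GRANT: granting preserves safety; a valid post-grant sequence is T8, T9, T5, T6, T4, T7.
Key observation: after the grant the pool drops to (3, 1, 2, 2), which still lets T8 finish first and unwind the rest.
Verifying the post-grant state step by step:
  pool = (3, 1, 2, 2)
  T8 needs (0, 1, 0, 0) <= (3, 1, 2, 2) -> finishes; pool += (0, 0, 1, 1) = (3, 1, 3, 3)
  T9 needs (1, 1, 3, 0) <= (3, 1, 3, 3) -> finishes; pool += (1, 3, 3, 1) = (4, 4, 6, 4)
  T5 needs (2, 3, 3, 2) <= (4, 4, 6, 4) -> finishes; pool += (0, 1, 0, 1) = (4, 5, 6, 5)
  T6 needs (4, 1, 3, 1) <= (4, 5, 6, 5) -> finishes; pool += (1, 0, 2, 1) = (5, 5, 8, 6)
  T4 needs (3, 4, 7, 0) <= (5, 5, 8, 6) -> finishes; pool += (1, 0, 1, 1) = (6, 5, 9, 7)
  T7 needs (4, 3, 2, 3) <= (6, 5, 9, 7) -> finishes; pool += (1, 2, 2, 1) = (7, 7, 11, 8)


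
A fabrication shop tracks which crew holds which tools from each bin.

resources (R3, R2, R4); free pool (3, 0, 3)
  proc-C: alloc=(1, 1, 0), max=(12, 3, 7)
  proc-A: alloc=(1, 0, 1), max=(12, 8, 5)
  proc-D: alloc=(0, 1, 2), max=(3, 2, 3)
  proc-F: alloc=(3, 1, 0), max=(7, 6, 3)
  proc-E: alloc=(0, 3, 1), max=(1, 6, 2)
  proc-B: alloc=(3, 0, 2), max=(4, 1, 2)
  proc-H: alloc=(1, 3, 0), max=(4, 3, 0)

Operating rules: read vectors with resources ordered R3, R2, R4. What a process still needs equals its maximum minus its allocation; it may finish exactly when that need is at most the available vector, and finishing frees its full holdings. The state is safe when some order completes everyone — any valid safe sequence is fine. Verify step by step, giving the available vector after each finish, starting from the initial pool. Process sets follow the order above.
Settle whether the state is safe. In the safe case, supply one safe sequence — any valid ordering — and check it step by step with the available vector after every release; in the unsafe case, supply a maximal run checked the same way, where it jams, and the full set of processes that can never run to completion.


UNSAFE — no complete ordering exists.
Key observation: after proc-H, proc-B, proc-D, proc-E, proc-F complete, (10, 8, 8) is the best the pool ever gets, yet each leftover process wants more R3.
A maximal execution: proc-H, proc-B, proc-D, proc-E, proc-F — then nothing else fits. Step-by-step check:
  pool = (3, 0, 3)
  proc-H: need (3, 0, 0) fits (3, 0, 3); releases (1, 3, 0), pool now (4, 3, 3)
  proc-B: need (1, 1, 0) fits (4, 3, 3); releases (3, 0, 2), pool now (7, 3, 5)
  proc-D: need (3, 1, 1) fits (7, 3, 5); releases (0, 1, 2), pool now (7, 4, 7)
  proc-E: need (1, 3, 1) fits (7, 4, 7); releases (0, 3, 1), pool now (7, 7, 8)
  proc-F: need (4, 5, 3) fits (7, 7, 8); releases (3, 1, 0), pool now (10, 8, 8)
  proc-C still needs (11, 2, 7) but only (10, 8, 8) is free — short on R3
  proc-A still needs (11, 8, 4) but only (10, 8, 8) is free — short on R3
Never able to finish: proc-C and proc-A.


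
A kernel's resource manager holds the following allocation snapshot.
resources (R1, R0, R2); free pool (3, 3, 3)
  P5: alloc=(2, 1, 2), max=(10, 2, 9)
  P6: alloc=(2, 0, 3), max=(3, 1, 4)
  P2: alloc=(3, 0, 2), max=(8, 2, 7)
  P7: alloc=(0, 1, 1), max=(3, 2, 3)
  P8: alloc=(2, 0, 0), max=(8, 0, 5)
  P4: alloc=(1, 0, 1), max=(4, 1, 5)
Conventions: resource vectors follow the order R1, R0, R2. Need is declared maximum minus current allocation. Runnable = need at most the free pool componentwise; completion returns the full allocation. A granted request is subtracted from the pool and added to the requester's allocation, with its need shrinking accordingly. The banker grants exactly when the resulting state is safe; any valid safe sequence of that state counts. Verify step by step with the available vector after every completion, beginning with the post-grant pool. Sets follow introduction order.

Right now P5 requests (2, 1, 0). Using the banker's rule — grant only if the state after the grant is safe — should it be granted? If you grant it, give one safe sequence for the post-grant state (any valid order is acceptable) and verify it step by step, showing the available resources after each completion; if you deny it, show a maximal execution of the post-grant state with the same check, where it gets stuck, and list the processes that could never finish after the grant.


DENY. Granting would leave the state unsafe.
Key observation: the wall is R1: completing P6, P7, P4 brings the pool only to (4, 3, 8), and all the rest need more.
Pretend the grant happened; the run P6, P7, P4 goes as far as possible. Walking it through:
  pool = (1, 2, 3)
  P6 needs (1, 1, 1) <= (1, 2, 3) -> finishes; pool += (2, 0, 3) = (3, 2, 6)
  P7 needs (3, 1, 2) <= (3, 2, 6) -> finishes; pool += (0, 1, 1) = (3, 3, 7)
  P4 needs (3, 1, 4) <= (3, 3, 7) -> finishes; pool += (1, 0, 1) = (4, 3, 8)
  P5 still needs (6, 0, 7) but only (4, 3, 8) is free — short on R1
  P2 still needs (5, 2, 5) but only (4, 3, 8) is free — short on R1
  P8 still needs (6, 0, 5) but only (4, 3, 8) is free — short on R1
Had the request been granted, P5, P2 and P8 could never finish.


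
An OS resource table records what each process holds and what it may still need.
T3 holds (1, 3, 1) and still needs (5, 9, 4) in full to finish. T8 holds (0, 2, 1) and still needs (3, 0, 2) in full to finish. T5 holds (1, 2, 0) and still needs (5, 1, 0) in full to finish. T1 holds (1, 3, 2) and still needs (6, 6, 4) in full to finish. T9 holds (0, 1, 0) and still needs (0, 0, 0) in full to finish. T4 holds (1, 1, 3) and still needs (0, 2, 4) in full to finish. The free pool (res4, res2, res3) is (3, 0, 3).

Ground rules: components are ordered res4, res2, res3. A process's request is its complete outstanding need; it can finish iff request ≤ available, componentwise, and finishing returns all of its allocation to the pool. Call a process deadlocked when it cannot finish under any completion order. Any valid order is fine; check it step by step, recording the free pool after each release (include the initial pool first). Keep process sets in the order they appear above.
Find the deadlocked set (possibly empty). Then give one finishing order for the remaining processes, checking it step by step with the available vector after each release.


Deadlocked set: T3, T5 and T1.
Key observation: once T9, T8, T4 finish, the pool peaks at (4, 4, 7) — and every remaining process still needs more res4 than that.
A valid finishing order for the others: T9, T8, T4. Walking it through:
  pool = (3, 0, 3)
  run T9 (needs (0, 0, 0), free (3, 0, 3)); after release of (0, 1, 0) the pool is (3, 1, 3)
  run T8 (needs (3, 0, 2), free (3, 1, 3)); after release of (0, 2, 1) the pool is (3, 3, 4)
  run T4 (needs (0, 2, 4), free (3, 3, 4)); after release of (1, 1, 3) the pool is (4, 4, 7)
The stuck group stays short no matter what:
  blocked: T3 wants (5, 9, 4), pool (4, 4, 7) — not enough res4 and res2
  blocked: T5 wants (5, 1, 0), pool (4, 4, 7) — not enough res4
  blocked: T1 wants (6, 6, 4), pool (4, 4, 7) — not enough res4 and res2


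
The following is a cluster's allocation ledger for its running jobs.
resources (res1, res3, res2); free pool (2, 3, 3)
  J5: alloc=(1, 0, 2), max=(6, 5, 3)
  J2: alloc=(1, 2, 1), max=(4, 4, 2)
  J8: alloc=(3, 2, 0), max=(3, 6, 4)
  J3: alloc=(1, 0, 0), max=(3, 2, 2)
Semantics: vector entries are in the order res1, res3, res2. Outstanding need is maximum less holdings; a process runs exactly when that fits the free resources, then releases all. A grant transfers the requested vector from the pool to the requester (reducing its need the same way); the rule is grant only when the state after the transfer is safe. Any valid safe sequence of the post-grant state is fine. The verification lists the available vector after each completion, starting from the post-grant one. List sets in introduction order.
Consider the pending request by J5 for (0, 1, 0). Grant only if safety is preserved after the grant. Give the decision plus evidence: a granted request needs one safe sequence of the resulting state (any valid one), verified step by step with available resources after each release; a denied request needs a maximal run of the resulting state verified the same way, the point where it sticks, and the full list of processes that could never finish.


GRANT: granting preserves safety; a valid post-grant sequence is J3, J2, J8, J5.
Key observation: the grant leaves (2, 2, 3) free — enough for J3, whose release restarts the cascade.
Check on the post-grant state, step by step:
  pool = (2, 2, 3)
  run J3 (needs (2, 2, 2), free (2, 2, 3)); after release of (1, 0, 0) the pool is (3, 2, 3)
  run J2 (needs (3, 2, 1), free (3, 2, 3)); after release of (1, 2, 1) the pool is (4, 4, 4)
  run J8 (needs (0, 4, 4), free (4, 4, 4)); after release of (3, 2, 0) the pool is (7, 6, 4)
  run J5 (needs (5, 4, 1), free (7, 6, 4)); after release of (1, 1, 2) the pool is (8, 7, 6)


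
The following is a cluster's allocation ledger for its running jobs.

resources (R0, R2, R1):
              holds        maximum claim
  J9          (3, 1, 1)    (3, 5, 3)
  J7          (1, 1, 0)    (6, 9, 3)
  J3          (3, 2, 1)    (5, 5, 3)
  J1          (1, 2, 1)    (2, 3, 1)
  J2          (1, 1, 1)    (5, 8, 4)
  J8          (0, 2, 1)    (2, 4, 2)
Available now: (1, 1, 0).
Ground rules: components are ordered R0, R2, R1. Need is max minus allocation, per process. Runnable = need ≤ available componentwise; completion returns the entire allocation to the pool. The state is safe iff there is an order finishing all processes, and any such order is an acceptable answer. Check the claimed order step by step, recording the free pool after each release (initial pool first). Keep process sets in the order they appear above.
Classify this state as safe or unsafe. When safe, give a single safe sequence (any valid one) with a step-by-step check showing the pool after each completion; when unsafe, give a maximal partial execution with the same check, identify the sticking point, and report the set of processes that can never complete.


SAFE — a valid safe sequence is J1, J8, J3, J9, J7, J2.
Key observation: reading the order forward, J1 is the first process whose need (1, 1, 0) meets the free pool (1, 1, 0) exactly on a resource it requests.
Check, step by step:
  pool = (1, 1, 0)
  J1: need (1, 1, 0) fits (1, 1, 0); releases (1, 2, 1), pool now (2, 3, 1)
  J8: need (2, 2, 1) fits (2, 3, 1); releases (0, 2, 1), pool now (2, 5, 2)
  J3: need (2, 3, 2) fits (2, 5, 2); releases (3, 2, 1), pool now (5, 7, 3)
  J9: need (0, 4, 2) fits (5, 7, 3); releases (3, 1, 1), pool now (8, 8, 4)
  J7: need (5, 8, 3) fits (8, 8, 4); releases (1, 1, 0), pool now (9, 9, 4)
  J2: need (4, 7, 3) fits (9, 9, 4); releases (1, 1, 1), pool now (10, 10, 5)
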